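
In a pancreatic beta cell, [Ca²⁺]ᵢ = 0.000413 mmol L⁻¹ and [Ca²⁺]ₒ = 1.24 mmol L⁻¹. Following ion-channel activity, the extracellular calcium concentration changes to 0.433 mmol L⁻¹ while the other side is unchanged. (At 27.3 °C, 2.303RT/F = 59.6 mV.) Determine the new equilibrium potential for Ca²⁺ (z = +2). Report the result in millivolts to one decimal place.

After the shift: [Ca²⁺]_out = 0.433, [Ca²⁺]_in = 0.000413 mmol L⁻¹.
E_new = (59.6/2)·log₁₀(0.433/0.000413) = 29.80 · (3.0205) = 90.01 mV

90.0 mV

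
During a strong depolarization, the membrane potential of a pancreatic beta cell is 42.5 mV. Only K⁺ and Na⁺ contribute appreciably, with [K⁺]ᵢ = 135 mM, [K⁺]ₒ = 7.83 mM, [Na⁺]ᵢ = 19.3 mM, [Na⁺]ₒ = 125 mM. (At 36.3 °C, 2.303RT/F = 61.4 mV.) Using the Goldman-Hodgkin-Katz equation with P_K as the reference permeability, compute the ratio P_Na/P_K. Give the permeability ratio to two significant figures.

Let α = P_Na/P_K. GHK: Vm = 61.4·log₁₀[(Kₒ + α·Naₒ)/(Kᵢ + α·Naᵢ)].
10^(Vm/61.4) = 10^(42.5/61.4) = 4.9225
So 4.9225·(Kᵢ + α·Naᵢ) = Kₒ + α·Naₒ → α = (4.9225·135.0 − 7.83) / (125.0 − 4.9225·19.3)
α = (664.5 − 7.83) / (125.0 − 95) = 656.7/30 = 21.89

22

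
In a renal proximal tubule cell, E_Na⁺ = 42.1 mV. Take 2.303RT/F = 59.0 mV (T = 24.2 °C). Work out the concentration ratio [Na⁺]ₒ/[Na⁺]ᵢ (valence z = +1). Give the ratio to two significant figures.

log₁₀([out]/[in]) = E·z/(59.0) = 42.1 × 1 / 59.0 = 0.7136
[out]/[in] = 10^(0.7136) = 5.171

5.2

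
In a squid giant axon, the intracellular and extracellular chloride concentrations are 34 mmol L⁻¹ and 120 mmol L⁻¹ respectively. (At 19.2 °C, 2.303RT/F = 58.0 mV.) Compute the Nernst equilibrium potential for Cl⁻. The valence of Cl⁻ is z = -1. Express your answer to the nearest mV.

-32 mV

E = (58.0/z) · log₁₀([Cl⁻]_out/[Cl⁻]_in) with z = -1.
For an anion, dividing by z = -1 reverses the sign.
= (58.0/-1) · log₁₀(120/34) = -58.00 · log₁₀(3.529)
= -58.00 · (0.5477) = -31.77 mV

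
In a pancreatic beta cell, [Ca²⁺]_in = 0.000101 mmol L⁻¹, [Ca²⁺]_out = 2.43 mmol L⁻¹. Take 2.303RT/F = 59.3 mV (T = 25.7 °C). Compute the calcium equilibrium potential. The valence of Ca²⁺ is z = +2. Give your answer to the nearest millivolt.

130 mV

E = (59.3/z) · log₁₀([Ca²⁺]_out/[Ca²⁺]_in) with z = +2.
= (59.3/2) · log₁₀(2.43/0.000101) = 29.65 · log₁₀(2.406e+04)
= 29.65 · (4.3813) = 129.91 mV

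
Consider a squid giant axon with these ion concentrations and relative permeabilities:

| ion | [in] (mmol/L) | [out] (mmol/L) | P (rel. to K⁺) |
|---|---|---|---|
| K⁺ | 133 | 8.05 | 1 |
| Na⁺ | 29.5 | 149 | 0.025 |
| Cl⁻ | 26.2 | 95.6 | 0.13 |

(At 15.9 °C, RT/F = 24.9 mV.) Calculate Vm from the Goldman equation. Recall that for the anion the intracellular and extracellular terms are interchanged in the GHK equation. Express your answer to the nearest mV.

Vm = 24.9 · ln[(Σ P·[cation]ₒ + Σ P·[anion]ᵢ) / (Σ P·[cation]ᵢ + Σ P·[anion]ₒ)]
Numerator = 1×8.05 + 0.025×149 + 0.13×26.2 = 15.18
Denominator = 1×133 + 0.025×29.5 + 0.13×95.6 = 146.2
Vm = 24.9 · ln(0.10386) = 24.9 × (-2.2647) = -56.39 mV

-56 mV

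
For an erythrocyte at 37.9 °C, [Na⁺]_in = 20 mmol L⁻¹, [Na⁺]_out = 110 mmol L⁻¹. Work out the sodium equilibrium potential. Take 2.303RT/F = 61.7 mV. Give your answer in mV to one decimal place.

45.7 mV

E = (61.7/z) · log₁₀([Na⁺]_out/[Na⁺]_in) with z = +1.
= (61.7/1) · log₁₀(110/20) = 61.70 · log₁₀(5.5)
= 61.70 · (0.7404) = 45.68 mV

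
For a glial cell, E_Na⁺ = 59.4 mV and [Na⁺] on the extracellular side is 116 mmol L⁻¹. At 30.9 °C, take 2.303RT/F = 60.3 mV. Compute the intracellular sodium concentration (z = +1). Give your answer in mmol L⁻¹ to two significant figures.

Nernst: E = (60.3/1) · log₁₀([out]/[in]), so log₁₀([out]/[in]) = 59.4 × 1 / 60.3 = 0.9851.
[out]/[in] = 10^(0.9851) = 9.662.
[in] = 116 / 9.662 = 12.01 mmol L⁻¹.

12 mmol L⁻¹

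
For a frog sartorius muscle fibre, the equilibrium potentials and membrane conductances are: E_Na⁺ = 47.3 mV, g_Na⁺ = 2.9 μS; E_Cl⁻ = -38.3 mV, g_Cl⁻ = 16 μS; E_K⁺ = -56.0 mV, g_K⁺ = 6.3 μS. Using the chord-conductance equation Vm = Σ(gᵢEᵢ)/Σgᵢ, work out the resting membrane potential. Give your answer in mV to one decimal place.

Σ gᵢEᵢ = 2.9·(47.3) + 16·(-38.3) + 6.3·(-56.0) = -828.43
Σ gᵢ = 2.9 + 16 + 6.3 = 25.2
Vm = -828.43 / 25.2 = -32.87 mV

-32.9 mV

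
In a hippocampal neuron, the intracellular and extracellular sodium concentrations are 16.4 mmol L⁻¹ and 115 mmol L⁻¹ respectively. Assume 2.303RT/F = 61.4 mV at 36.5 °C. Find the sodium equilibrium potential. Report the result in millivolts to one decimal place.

51.9 mV

E = (61.4/z) · log₁₀([Na⁺]_out/[Na⁺]_in) with z = +1.
= (61.4/1) · log₁₀(115/16.4) = 61.40 · log₁₀(7.012)
= 61.40 · (0.8459) = 51.94 mV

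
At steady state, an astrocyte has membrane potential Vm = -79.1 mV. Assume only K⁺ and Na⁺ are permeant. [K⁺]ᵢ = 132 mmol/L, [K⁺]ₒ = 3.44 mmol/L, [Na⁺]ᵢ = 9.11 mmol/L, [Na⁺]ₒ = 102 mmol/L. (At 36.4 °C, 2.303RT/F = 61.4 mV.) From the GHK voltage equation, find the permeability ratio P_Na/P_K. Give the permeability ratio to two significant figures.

0.033

Let α = P_Na/P_K. GHK: Vm = 61.4·log₁₀[(Kₒ + α·Naₒ)/(Kᵢ + α·Naᵢ)].
10^(Vm/61.4) = 10^(-79.1/61.4) = 0.05149
So 0.05149·(Kᵢ + α·Naᵢ) = Kₒ + α·Naₒ → α = (0.05149·132.0 − 3.44) / (102.0 − 0.05149·9.11)
α = (6.797 − 3.44) / (102.0 − 0.4691) = 3.357/101.5 = 0.03306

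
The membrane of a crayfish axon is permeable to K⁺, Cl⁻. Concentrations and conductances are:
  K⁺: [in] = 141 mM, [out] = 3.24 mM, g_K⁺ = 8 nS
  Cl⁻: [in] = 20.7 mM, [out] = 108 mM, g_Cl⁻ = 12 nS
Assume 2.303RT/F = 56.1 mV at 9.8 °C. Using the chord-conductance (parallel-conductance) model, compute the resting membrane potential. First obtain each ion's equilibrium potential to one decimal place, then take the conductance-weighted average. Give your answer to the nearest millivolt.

-61 mV

E_K⁺ = (56.1/1)·log₁₀(3.24/141) = -91.9 mV
E_Cl⁻ = (56.1/-1)·log₁₀(108/20.7) = -40.2 mV
Vm = (Σ gᵢEᵢ)/(Σ gᵢ) = (8·-91.9 + 12·-40.2) / (8 + 12)
= -1217.60 / 20 = -60.88 mV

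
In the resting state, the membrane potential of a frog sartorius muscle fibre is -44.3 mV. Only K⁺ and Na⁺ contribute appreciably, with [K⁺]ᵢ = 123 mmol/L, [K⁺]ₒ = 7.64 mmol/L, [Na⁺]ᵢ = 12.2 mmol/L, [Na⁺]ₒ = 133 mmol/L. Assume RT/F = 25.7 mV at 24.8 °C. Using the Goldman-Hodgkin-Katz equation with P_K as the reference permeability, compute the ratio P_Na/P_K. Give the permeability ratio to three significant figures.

0.109

Let α = P_Na/P_K. GHK: Vm = 25.7·ln[(Kₒ + α·Naₒ)/(Kᵢ + α·Naᵢ)].
e^(Vm/25.7) = e^(-44.3/25.7) = 0.1784
So 0.1784·(Kᵢ + α·Naᵢ) = Kₒ + α·Naₒ → α = (0.1784·123.0 − 7.64) / (133.0 − 0.1784·12.2)
α = (21.94 − 7.64) / (133.0 − 2.176) = 14.3/130.8 = 0.1093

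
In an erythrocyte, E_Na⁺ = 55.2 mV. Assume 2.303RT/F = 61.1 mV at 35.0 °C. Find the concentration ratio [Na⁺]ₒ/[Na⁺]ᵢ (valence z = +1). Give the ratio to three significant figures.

8.01

log₁₀([out]/[in]) = E·z/(61.1) = 55.2 × 1 / 61.1 = 0.9034
[out]/[in] = 10^(0.9034) = 8.006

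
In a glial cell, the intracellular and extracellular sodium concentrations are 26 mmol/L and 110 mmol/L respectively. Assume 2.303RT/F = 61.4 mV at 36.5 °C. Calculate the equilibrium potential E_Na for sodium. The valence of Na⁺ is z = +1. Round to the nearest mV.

38 mV

E = (61.4/z) · log₁₀([Na⁺]_out/[Na⁺]_in) with z = +1.
= (61.4/1) · log₁₀(110/26) = 61.40 · log₁₀(4.231)
= 61.40 · (0.6264) = 38.46 mV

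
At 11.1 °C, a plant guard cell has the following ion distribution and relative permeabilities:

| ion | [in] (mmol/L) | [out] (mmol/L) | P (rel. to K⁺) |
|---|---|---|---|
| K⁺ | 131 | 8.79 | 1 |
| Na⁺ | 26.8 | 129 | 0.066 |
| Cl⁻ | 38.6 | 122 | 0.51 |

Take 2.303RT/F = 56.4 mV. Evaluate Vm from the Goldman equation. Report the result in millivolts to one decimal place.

Vm = 56.4 · log₁₀[(Σ P·[cation]ₒ + Σ P·[anion]ᵢ) / (Σ P·[cation]ᵢ + Σ P·[anion]ₒ)]
Numerator = 1×8.79 + 0.066×129 + 0.51×38.6 = 36.99
Denominator = 1×131 + 0.066×26.8 + 0.51×122 = 195
Vm = 56.4 · log₁₀(0.1897) = 56.4 × (-0.7219) = -40.72 mV

-40.7 mV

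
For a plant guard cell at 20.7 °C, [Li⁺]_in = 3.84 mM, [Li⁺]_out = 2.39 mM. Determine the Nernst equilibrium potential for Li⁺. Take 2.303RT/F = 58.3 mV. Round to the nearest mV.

E = (58.3/z) · log₁₀([Li⁺]_out/[Li⁺]_in) with z = +1.
= (58.3/1) · log₁₀(2.39/3.84) = 58.30 · log₁₀(0.6224)
= 58.30 · (-0.2059) = -12.01 mV

-12 mV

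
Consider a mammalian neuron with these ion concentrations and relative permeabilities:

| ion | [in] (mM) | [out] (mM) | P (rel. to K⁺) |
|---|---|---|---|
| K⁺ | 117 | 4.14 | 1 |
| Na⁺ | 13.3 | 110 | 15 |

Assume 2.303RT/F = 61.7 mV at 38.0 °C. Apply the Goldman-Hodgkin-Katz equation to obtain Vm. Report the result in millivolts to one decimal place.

Vm = 61.7 · log₁₀[(Σ P·[cation]ₒ + Σ P·[anion]ᵢ) / (Σ P·[cation]ᵢ + Σ P·[anion]ₒ)]
Numerator = 1×4.14 + 15×110 = 1654
Denominator = 1×117 + 15×13.3 = 316.5
Vm = 61.7 · log₁₀(5.2264) = 61.7 × (0.7182) = 44.31 mV

44.3 mV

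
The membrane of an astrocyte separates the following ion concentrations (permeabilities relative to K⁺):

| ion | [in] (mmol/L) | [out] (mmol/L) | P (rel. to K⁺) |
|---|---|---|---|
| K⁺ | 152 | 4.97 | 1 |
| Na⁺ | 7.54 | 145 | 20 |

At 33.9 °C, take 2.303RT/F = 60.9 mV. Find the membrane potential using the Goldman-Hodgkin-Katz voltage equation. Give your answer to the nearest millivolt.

60 mV

Vm = 60.9 · log₁₀[(Σ P·[cation]ₒ + Σ P·[anion]ᵢ) / (Σ P·[cation]ᵢ + Σ P·[anion]ₒ)]
Numerator = 1×4.97 + 20×145 = 2905
Denominator = 1×152 + 20×7.54 = 302.8
Vm = 60.9 · log₁₀(9.5937) = 60.9 × (0.9820) = 59.80 mV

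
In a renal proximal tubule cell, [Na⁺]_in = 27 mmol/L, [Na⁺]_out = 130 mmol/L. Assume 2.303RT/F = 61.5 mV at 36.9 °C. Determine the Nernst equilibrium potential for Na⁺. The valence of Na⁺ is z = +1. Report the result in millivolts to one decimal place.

42.0 mV

E = (61.5/z) · log₁₀([Na⁺]_out/[Na⁺]_in) with z = +1.
= (61.5/1) · log₁₀(130/27) = 61.50 · log₁₀(4.815)
= 61.50 · (0.6826) = 41.98 mV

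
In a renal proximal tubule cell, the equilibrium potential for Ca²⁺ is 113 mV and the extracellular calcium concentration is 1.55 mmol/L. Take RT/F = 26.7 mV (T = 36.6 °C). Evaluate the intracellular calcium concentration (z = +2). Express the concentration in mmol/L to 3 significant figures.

0.000327 mmol/L

Nernst: E = (26.7/2) · ln([out]/[in]), so ln([out]/[in]) = 113.0 × 2 / 26.7 = 8.4644.
[out]/[in] = e^(8.4644) = 4743.
[in] = 1.55 / 4743 = 0.0003268 mmol/L.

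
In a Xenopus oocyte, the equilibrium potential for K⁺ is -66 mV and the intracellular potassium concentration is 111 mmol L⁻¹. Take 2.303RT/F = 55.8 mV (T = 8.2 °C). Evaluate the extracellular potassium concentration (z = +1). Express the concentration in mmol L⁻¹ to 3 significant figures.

Nernst: E = (55.8/1) · log₁₀([out]/[in]), so log₁₀([out]/[in]) = -66.0 × 1 / 55.8 = -1.1828.
[out]/[in] = 10^(-1.1828) = 0.06565.
[out] = 0.06565 × 111 = 7.287 mmol L⁻¹.

7.29 mmol L⁻¹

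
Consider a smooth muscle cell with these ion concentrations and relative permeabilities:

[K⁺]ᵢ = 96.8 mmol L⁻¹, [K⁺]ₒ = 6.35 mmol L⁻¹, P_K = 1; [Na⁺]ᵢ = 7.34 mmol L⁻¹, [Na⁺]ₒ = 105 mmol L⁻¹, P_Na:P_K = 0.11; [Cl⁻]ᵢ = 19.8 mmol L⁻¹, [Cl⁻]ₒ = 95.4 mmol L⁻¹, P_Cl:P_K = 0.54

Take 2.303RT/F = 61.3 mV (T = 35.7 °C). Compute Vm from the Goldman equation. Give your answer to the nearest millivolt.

-44 mV

Vm = 61.3 · log₁₀[(Σ P·[cation]ₒ + Σ P·[anion]ᵢ) / (Σ P·[cation]ᵢ + Σ P·[anion]ₒ)]
Numerator = 1×6.35 + 0.11×105 + 0.54×19.8 = 28.59
Denominator = 1×96.8 + 0.11×7.34 + 0.54×95.4 = 149.1
Vm = 61.3 · log₁₀(0.19173) = 61.3 × (-0.7173) = -43.97 mV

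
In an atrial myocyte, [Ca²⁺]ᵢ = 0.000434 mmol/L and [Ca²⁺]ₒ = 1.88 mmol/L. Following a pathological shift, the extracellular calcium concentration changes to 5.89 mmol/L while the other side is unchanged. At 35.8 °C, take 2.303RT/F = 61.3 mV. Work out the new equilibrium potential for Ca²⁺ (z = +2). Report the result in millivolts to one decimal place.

After the shift: [Ca²⁺]_out = 5.89, [Ca²⁺]_in = 0.000434 mmol/L.
E_new = (61.3/2)·log₁₀(5.89/0.000434) = 30.65 · (4.1326) = 126.66 mV

126.7 mV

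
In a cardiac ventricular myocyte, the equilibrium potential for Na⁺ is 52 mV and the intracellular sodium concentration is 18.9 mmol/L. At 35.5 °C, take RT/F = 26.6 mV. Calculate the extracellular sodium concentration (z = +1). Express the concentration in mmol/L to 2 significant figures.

130 mmol/L

Nernst: E = (26.6/1) · ln([out]/[in]), so ln([out]/[in]) = 52.0 × 1 / 26.6 = 1.9549.
[out]/[in] = e^(1.9549) = 7.063.
[out] = 7.063 × 18.9 = 133.5 mmol/L.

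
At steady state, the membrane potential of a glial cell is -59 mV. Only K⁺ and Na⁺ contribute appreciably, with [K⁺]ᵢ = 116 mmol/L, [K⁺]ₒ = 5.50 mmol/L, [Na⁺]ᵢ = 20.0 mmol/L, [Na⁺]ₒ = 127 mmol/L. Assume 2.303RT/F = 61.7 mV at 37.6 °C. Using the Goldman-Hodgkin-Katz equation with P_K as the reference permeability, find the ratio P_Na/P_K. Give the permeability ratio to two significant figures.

0.059

Let α = P_Na/P_K. GHK: Vm = 61.7·log₁₀[(Kₒ + α·Naₒ)/(Kᵢ + α·Naᵢ)].
10^(Vm/61.7) = 10^(-59.0/61.7) = 0.1106
So 0.1106·(Kᵢ + α·Naᵢ) = Kₒ + α·Naₒ → α = (0.1106·116.0 − 5.5) / (127.0 − 0.1106·20.0)
α = (12.83 − 5.5) / (127.0 − 2.212) = 7.33/124.8 = 0.05874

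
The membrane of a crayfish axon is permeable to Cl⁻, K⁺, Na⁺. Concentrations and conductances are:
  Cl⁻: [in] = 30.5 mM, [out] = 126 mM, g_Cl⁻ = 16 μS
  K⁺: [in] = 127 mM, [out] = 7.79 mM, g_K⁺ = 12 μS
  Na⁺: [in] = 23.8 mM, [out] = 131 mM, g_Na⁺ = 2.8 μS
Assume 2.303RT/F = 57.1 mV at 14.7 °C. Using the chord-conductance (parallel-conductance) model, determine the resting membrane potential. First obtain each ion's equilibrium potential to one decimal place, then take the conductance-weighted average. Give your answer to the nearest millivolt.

E_Cl⁻ = (57.1/-1)·log₁₀(126/30.5) = -35.2 mV
E_K⁺ = (57.1/1)·log₁₀(7.79/127) = -69.2 mV
E_Na⁺ = (57.1/1)·log₁₀(131/23.8) = 42.3 mV
Vm = (Σ gᵢEᵢ)/(Σ gᵢ) = (16·-35.2 + 12·-69.2 + 2.8·42.3) / (16 + 12 + 2.8)
= -1275.16 / 30.8 = -41.40 mV

-41 mV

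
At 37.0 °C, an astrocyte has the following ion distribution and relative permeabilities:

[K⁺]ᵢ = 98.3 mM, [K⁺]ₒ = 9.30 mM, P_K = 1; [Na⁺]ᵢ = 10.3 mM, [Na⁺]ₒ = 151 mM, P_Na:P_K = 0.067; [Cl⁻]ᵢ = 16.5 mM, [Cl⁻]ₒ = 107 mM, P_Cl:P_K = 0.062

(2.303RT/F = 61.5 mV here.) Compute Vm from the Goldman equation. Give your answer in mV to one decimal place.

Vm = 61.5 · log₁₀[(Σ P·[cation]ₒ + Σ P·[anion]ᵢ) / (Σ P·[cation]ᵢ + Σ P·[anion]ₒ)]
Numerator = 1×9.30 + 0.067×151 + 0.062×16.5 = 20.44
Denominator = 1×98.3 + 0.067×10.3 + 0.062×107 = 105.6
Vm = 61.5 · log₁₀(0.19352) = 61.5 × (-0.7133) = -43.87 mV

-43.9 mV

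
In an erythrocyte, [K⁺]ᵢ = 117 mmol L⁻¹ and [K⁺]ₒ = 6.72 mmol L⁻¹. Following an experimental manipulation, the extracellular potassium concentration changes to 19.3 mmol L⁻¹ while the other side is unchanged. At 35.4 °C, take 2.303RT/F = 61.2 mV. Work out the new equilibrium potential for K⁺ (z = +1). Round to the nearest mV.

-48 mV

After the shift: [K⁺]_out = 19.3, [K⁺]_in = 117 mmol L⁻¹.
E_new = (61.2/1)·log₁₀(19.3/117) = 61.20 · (-0.7826) = -47.90 mV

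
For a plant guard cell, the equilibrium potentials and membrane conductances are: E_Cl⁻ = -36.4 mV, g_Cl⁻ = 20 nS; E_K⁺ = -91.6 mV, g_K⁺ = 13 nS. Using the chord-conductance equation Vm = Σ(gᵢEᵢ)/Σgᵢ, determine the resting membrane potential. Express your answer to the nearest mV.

Σ gᵢEᵢ = 20·(-36.4) + 13·(-91.6) = -1918.80
Σ gᵢ = 20 + 13 = 33
Vm = -1918.80 / 33 = -58.15 mV

-58 mV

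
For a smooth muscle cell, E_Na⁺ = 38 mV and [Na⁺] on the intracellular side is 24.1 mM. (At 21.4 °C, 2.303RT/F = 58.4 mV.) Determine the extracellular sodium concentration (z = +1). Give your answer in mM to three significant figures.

Nernst: E = (58.4/1) · log₁₀([out]/[in]), so log₁₀([out]/[in]) = 38.0 × 1 / 58.4 = 0.6507.
[out]/[in] = 10^(0.6507) = 4.474.
[out] = 4.474 × 24.1 = 107.8 mM.

108 mM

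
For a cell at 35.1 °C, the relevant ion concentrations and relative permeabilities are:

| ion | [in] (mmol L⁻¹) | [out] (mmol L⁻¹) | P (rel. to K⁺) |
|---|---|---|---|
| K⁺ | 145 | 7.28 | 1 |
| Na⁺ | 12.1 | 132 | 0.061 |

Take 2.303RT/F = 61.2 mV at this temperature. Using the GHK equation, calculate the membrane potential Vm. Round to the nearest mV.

-60 mV

Vm = 61.2 · log₁₀[(Σ P·[cation]ₒ + Σ P·[anion]ᵢ) / (Σ P·[cation]ᵢ + Σ P·[anion]ₒ)]
Numerator = 1×7.28 + 0.061×132 = 15.33
Denominator = 1×145 + 0.061×12.1 = 145.7
Vm = 61.2 · log₁₀(0.1052) = 61.2 × (-0.9780) = -59.85 mV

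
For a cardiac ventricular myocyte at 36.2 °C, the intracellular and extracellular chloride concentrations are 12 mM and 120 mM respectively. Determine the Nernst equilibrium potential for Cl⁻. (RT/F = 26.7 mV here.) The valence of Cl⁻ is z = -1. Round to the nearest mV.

E = (26.7/z) · ln([Cl⁻]_out/[Cl⁻]_in) with z = -1.
For an anion, dividing by z = -1 reverses the sign.
= (26.7/-1) · ln(120/12) = -26.70 · ln(10)
= -26.70 · (2.3026) = -61.48 mV

-61 mV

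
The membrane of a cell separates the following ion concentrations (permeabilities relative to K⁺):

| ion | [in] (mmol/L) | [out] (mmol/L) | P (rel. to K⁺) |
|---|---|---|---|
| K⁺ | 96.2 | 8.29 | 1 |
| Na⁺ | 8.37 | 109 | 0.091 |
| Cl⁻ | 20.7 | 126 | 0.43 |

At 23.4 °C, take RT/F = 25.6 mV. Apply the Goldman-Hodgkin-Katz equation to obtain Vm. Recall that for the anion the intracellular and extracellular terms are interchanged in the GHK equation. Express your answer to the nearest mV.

-44 mV

Vm = 25.6 · ln[(Σ P·[cation]ₒ + Σ P·[anion]ᵢ) / (Σ P·[cation]ᵢ + Σ P·[anion]ₒ)]
Numerator = 1×8.29 + 0.091×109 + 0.43×20.7 = 27.11
Denominator = 1×96.2 + 0.091×8.37 + 0.43×126 = 151.1
Vm = 25.6 · ln(0.17937) = 25.6 × (-1.7183) = -43.99 mV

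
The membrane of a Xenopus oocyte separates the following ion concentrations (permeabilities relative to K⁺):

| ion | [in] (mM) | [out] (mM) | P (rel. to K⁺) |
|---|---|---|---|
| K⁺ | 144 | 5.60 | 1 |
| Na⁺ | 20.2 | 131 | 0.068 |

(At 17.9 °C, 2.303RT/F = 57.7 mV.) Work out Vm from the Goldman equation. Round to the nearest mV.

-58 mV

Vm = 57.7 · log₁₀[(Σ P·[cation]ₒ + Σ P·[anion]ᵢ) / (Σ P·[cation]ᵢ + Σ P·[anion]ₒ)]
Numerator = 1×5.60 + 0.068×131 = 14.51
Denominator = 1×144 + 0.068×20.2 = 145.4
Vm = 57.7 · log₁₀(0.099798) = 57.7 × (-1.0009) = -57.75 mV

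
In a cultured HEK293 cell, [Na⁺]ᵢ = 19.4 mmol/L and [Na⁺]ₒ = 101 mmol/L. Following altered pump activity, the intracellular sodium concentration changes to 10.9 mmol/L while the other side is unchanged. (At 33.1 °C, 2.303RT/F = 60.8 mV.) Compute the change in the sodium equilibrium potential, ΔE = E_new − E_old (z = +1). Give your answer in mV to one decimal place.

15.2 mV

E_old = (60.8/1)·log₁₀(101/19.4) = 43.56 mV
E_new = (60.8/1)·log₁₀(101/10.9) = 58.79 mV
ΔE = 58.79 − (43.56) = 15.22 mV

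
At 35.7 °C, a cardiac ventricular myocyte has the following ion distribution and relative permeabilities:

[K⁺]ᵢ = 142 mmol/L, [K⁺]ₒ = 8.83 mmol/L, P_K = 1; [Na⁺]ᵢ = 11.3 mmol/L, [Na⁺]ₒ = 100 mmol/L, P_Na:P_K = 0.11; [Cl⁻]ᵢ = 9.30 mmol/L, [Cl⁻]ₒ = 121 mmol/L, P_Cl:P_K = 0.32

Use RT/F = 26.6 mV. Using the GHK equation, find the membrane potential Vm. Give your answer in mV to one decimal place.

-55.2 mV

Vm = 26.6 · ln[(Σ P·[cation]ₒ + Σ P·[anion]ᵢ) / (Σ P·[cation]ᵢ + Σ P·[anion]ₒ)]
Numerator = 1×8.83 + 0.11×100 + 0.32×9.30 = 22.81
Denominator = 1×142 + 0.11×11.3 + 0.32×121 = 182
Vm = 26.6 · ln(0.12533) = 26.6 × (-2.0768) = -55.24 mV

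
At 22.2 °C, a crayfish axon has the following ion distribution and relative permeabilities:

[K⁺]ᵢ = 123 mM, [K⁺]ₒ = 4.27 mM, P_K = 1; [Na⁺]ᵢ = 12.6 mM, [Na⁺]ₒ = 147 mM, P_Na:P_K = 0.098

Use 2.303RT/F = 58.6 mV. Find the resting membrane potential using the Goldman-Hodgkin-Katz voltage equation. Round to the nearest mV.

Vm = 58.6 · log₁₀[(Σ P·[cation]ₒ + Σ P·[anion]ᵢ) / (Σ P·[cation]ᵢ + Σ P·[anion]ₒ)]
Numerator = 1×4.27 + 0.098×147 = 18.68
Denominator = 1×123 + 0.098×12.6 = 124.2
Vm = 58.6 · log₁₀(0.15033) = 58.6 × (-0.8230) = -48.23 mV

-48 mV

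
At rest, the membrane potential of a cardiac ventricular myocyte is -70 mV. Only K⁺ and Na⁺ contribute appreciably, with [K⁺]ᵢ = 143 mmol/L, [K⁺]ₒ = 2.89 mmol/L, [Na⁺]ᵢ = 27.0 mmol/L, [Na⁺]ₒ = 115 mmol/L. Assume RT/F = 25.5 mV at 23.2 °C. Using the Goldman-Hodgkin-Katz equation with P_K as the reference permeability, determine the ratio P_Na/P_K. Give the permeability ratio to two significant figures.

Let α = P_Na/P_K. GHK: Vm = 25.5·ln[(Kₒ + α·Naₒ)/(Kᵢ + α·Naᵢ)].
e^(Vm/25.5) = e^(-70.0/25.5) = 0.064242
So 0.064242·(Kᵢ + α·Naᵢ) = Kₒ + α·Naₒ → α = (0.064242·143.0 − 2.89) / (115.0 − 0.064242·27.0)
α = (9.187 − 2.89) / (115.0 − 1.735) = 6.297/113.3 = 0.05559

0.056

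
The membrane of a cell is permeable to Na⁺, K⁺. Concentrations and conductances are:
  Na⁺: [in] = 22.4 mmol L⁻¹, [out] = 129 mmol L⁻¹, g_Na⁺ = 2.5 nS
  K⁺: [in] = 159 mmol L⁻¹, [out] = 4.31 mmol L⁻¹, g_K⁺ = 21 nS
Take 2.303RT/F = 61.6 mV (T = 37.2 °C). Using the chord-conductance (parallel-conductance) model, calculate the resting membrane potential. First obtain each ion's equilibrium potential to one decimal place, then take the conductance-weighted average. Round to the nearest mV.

-81 mV

E_Na⁺ = (61.6/1)·log₁₀(129/22.4) = 46.8 mV
E_K⁺ = (61.6/1)·log₁₀(4.31/159) = -96.5 mV
Vm = (Σ gᵢEᵢ)/(Σ gᵢ) = (2.5·46.8 + 21·-96.5) / (2.5 + 21)
= -1909.50 / 23.5 = -81.26 mV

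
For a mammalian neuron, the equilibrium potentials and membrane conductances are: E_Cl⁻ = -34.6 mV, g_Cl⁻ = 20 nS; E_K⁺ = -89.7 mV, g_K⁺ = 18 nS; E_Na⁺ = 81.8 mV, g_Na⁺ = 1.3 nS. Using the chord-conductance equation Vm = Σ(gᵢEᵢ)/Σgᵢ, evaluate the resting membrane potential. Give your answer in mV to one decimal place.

Σ gᵢEᵢ = 20·(-34.6) + 18·(-89.7) + 1.3·(81.8) = -2200.26
Σ gᵢ = 20 + 18 + 1.3 = 39.3
Vm = -2200.26 / 39.3 = -55.99 mV

-56.0 mV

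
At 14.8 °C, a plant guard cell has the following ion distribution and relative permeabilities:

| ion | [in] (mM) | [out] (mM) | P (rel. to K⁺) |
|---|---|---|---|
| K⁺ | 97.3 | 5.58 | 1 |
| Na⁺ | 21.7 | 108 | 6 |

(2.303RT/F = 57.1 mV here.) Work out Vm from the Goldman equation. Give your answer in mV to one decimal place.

Vm = 57.1 · log₁₀[(Σ P·[cation]ₒ + Σ P·[anion]ᵢ) / (Σ P·[cation]ᵢ + Σ P·[anion]ₒ)]
Numerator = 1×5.58 + 6×108 = 653.6
Denominator = 1×97.3 + 6×21.7 = 227.5
Vm = 57.1 · log₁₀(2.8729) = 57.1 × (0.4583) = 26.17 mV

26.2 mV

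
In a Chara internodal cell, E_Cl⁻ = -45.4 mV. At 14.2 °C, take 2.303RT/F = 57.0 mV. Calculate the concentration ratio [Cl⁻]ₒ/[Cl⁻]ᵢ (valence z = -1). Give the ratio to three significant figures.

log₁₀([out]/[in]) = E·z/(57.0) = -45.4 × -1 / 57.0 = 0.7965
[out]/[in] = 10^(0.7965) = 6.259

6.26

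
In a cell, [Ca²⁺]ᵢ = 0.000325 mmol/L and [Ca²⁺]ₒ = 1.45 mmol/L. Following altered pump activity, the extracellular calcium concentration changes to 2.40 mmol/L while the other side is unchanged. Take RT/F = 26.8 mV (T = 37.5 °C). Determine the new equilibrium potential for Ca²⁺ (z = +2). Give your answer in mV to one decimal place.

After the shift: [Ca²⁺]_out = 2.40, [Ca²⁺]_in = 0.000325 mmol/L.
E_new = (26.8/2)·ln(2.40/0.000325) = 13.40 · (8.9072) = 119.36 mV

119.4 mV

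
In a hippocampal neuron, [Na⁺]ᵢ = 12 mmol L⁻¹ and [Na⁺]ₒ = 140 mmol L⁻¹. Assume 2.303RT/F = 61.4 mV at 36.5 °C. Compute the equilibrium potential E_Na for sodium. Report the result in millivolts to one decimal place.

E = (61.4/z) · log₁₀([Na⁺]_out/[Na⁺]_in) with z = +1.
= (61.4/1) · log₁₀(140/12) = 61.40 · log₁₀(11.67)
= 61.40 · (1.0669) = 65.51 mV

65.5 mV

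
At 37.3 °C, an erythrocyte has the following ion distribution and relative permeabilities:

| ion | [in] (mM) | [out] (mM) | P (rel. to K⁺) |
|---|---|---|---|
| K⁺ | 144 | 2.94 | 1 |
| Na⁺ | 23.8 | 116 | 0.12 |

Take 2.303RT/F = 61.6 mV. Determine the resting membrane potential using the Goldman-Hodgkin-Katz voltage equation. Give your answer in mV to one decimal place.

-57.9 mV

Vm = 61.6 · log₁₀[(Σ P·[cation]ₒ + Σ P·[anion]ᵢ) / (Σ P·[cation]ᵢ + Σ P·[anion]ₒ)]
Numerator = 1×2.94 + 0.12×116 = 16.86
Denominator = 1×144 + 0.12×23.8 = 146.9
Vm = 61.6 · log₁₀(0.11481) = 61.6 × (-0.9400) = -57.91 mV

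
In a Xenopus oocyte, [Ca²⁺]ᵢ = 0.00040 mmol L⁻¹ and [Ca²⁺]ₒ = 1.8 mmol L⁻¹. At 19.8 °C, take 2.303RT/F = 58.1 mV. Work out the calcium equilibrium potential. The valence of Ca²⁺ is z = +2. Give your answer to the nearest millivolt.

106 mV

E = (58.1/z) · log₁₀([Ca²⁺]_out/[Ca²⁺]_in) with z = +2.
= (58.1/2) · log₁₀(1.8/0.00040) = 29.05 · log₁₀(4500)
= 29.05 · (3.6532) = 106.13 mV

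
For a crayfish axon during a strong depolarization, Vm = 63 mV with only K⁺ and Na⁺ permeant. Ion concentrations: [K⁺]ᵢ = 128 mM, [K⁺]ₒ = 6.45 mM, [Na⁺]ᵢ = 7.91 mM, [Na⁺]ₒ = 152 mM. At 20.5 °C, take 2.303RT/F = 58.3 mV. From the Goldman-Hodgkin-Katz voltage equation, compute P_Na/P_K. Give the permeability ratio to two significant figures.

27

Let α = P_Na/P_K. GHK: Vm = 58.3·log₁₀[(Kₒ + α·Naₒ)/(Kᵢ + α·Naᵢ)].
10^(Vm/58.3) = 10^(63.0/58.3) = 12.04
So 12.04·(Kᵢ + α·Naᵢ) = Kₒ + α·Naₒ → α = (12.04·128.0 − 6.45) / (152.0 − 12.04·7.91)
α = (1541 − 6.45) / (152.0 − 95.23) = 1535/56.77 = 27.03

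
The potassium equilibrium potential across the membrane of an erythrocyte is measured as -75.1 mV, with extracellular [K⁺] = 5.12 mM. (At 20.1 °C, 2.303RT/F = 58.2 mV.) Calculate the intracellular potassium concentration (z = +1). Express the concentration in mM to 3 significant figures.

Nernst: E = (58.2/1) · log₁₀([out]/[in]), so log₁₀([out]/[in]) = -75.1 × 1 / 58.2 = -1.2904.
[out]/[in] = 10^(-1.2904) = 0.05124.
[in] = 5.12 / 0.05124 = 99.92 mM.

99.9 mM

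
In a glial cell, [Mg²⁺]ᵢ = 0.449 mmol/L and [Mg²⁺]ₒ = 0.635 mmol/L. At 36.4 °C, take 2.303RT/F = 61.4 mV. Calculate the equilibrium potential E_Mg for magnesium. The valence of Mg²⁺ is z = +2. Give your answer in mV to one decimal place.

4.6 mV

E = (61.4/z) · log₁₀([Mg²⁺]_out/[Mg²⁺]_in) with z = +2.
= (61.4/2) · log₁₀(0.635/0.449) = 30.70 · log₁₀(1.414)
= 30.70 · (0.1505) = 4.62 mV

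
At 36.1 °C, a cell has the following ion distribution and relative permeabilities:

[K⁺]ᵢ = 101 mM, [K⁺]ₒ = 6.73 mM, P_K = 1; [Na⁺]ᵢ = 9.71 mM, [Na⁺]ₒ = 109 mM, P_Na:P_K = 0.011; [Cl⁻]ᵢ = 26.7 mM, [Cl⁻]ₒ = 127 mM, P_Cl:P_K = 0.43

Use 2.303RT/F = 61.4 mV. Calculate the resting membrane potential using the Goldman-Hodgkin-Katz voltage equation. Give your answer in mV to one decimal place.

-55.5 mV

Vm = 61.4 · log₁₀[(Σ P·[cation]ₒ + Σ P·[anion]ᵢ) / (Σ P·[cation]ᵢ + Σ P·[anion]ₒ)]
Numerator = 1×6.73 + 0.011×109 + 0.43×26.7 = 19.41
Denominator = 1×101 + 0.011×9.71 + 0.43×127 = 155.7
Vm = 61.4 · log₁₀(0.12465) = 61.4 × (-0.9043) = -55.52 mV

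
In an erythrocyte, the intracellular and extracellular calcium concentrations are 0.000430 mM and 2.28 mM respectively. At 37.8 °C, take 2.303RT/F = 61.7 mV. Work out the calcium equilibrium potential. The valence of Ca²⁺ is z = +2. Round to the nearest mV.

E = (61.7/z) · log₁₀([Ca²⁺]_out/[Ca²⁺]_in) with z = +2.
= (61.7/2) · log₁₀(2.28/0.000430) = 30.85 · log₁₀(5302)
= 30.85 · (3.7245) = 114.90 mV

115 mV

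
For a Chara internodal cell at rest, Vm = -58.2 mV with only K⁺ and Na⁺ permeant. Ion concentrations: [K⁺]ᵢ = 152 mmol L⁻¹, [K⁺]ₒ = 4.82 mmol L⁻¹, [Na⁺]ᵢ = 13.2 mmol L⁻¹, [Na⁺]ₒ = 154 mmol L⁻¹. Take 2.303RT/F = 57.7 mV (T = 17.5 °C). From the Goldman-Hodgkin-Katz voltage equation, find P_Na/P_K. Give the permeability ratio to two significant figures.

0.066

Let α = P_Na/P_K. GHK: Vm = 57.7·log₁₀[(Kₒ + α·Naₒ)/(Kᵢ + α·Naᵢ)].
10^(Vm/57.7) = 10^(-58.2/57.7) = 0.098024
So 0.098024·(Kᵢ + α·Naᵢ) = Kₒ + α·Naₒ → α = (0.098024·152.0 − 4.82) / (154.0 − 0.098024·13.2)
α = (14.9 − 4.82) / (154.0 − 1.294) = 10.08/152.7 = 0.06601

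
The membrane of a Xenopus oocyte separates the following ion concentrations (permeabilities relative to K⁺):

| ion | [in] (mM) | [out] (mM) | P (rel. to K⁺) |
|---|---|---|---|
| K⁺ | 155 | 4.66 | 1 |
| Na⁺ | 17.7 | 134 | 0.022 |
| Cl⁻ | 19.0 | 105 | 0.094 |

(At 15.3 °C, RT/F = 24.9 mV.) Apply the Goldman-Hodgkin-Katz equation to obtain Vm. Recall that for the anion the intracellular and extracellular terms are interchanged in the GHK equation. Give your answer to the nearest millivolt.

-71 mV

Vm = 24.9 · ln[(Σ P·[cation]ₒ + Σ P·[anion]ᵢ) / (Σ P·[cation]ᵢ + Σ P·[anion]ₒ)]
Numerator = 1×4.66 + 0.022×134 + 0.094×19.0 = 9.394
Denominator = 1×155 + 0.022×17.7 + 0.094×105 = 165.3
Vm = 24.9 · ln(0.056844) = 24.9 × (-2.8674) = -71.40 mV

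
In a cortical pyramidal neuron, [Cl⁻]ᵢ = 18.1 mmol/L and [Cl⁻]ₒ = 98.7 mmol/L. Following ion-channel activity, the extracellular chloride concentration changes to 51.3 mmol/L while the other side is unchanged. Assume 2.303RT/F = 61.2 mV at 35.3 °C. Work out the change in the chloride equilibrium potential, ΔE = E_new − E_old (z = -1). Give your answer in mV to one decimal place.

E_old = (61.2/-1)·log₁₀(98.7/18.1) = -45.08 mV
E_new = (61.2/-1)·log₁₀(51.3/18.1) = -27.69 mV
ΔE = -27.69 − (-45.08) = 17.39 mV

17.4 mV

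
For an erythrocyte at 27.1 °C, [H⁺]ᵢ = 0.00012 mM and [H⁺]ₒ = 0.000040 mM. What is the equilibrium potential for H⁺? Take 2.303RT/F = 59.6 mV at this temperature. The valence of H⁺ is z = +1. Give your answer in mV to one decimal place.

-28.4 mV

E = (59.6/z) · log₁₀([H⁺]_out/[H⁺]_in) with z = +1.
= (59.6/1) · log₁₀(0.000040/0.00012) = 59.60 · log₁₀(0.3333)
= 59.60 · (-0.4771) = -28.44 mV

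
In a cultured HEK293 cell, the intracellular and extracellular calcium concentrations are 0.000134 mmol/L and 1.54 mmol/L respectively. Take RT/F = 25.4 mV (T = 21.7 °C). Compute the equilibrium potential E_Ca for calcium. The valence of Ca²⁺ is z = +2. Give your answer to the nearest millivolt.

119 mV

E = (25.4/z) · ln([Ca²⁺]_out/[Ca²⁺]_in) with z = +2.
= (25.4/2) · ln(1.54/0.000134) = 12.70 · ln(1.149e+04)
= 12.70 · (9.3495) = 118.74 mV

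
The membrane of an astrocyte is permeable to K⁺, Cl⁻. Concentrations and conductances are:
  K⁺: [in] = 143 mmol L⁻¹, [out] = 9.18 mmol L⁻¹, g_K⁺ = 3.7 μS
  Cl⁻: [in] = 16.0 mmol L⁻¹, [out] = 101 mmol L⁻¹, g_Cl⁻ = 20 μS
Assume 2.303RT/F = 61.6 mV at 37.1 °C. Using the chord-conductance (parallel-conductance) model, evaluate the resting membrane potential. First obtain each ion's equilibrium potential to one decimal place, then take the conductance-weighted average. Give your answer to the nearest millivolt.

-53 mV

E_K⁺ = (61.6/1)·log₁₀(9.18/143) = -73.5 mV
E_Cl⁻ = (61.6/-1)·log₁₀(101/16.0) = -49.3 mV
Vm = (Σ gᵢEᵢ)/(Σ gᵢ) = (3.7·-73.5 + 20·-49.3) / (3.7 + 20)
= -1257.95 / 23.7 = -53.08 mV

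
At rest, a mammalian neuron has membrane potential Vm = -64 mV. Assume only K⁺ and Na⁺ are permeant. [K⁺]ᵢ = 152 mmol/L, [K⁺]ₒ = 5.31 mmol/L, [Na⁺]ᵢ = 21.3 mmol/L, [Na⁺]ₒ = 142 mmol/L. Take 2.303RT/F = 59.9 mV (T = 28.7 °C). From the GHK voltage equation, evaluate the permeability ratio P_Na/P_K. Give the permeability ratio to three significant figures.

Let α = P_Na/P_K. GHK: Vm = 59.9·log₁₀[(Kₒ + α·Naₒ)/(Kᵢ + α·Naᵢ)].
10^(Vm/59.9) = 10^(-64.0/59.9) = 0.085419
So 0.085419·(Kᵢ + α·Naᵢ) = Kₒ + α·Naₒ → α = (0.085419·152.0 − 5.31) / (142.0 − 0.085419·21.3)
α = (12.98 − 5.31) / (142.0 − 1.819) = 7.674/140.2 = 0.05474

0.0547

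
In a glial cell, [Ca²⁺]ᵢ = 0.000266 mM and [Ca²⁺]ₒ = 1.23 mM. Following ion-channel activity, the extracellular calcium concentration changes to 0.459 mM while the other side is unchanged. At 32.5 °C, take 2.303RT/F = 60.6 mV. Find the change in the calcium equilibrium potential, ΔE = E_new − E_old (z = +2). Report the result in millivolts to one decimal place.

E_old = (60.6/2)·log₁₀(1.23/0.000266) = 111.05 mV
E_new = (60.6/2)·log₁₀(0.459/0.000266) = 98.08 mV
ΔE = 98.08 − (111.05) = -12.97 mV

-13.0 mV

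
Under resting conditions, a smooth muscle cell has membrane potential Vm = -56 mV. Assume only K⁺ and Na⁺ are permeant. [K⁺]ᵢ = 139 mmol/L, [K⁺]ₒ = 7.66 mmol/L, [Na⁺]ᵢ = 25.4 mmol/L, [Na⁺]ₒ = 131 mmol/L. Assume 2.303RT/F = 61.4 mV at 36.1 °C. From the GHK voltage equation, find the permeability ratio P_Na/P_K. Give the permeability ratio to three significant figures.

0.0732

Let α = P_Na/P_K. GHK: Vm = 61.4·log₁₀[(Kₒ + α·Naₒ)/(Kᵢ + α·Naᵢ)].
10^(Vm/61.4) = 10^(-56.0/61.4) = 0.12245
So 0.12245·(Kᵢ + α·Naᵢ) = Kₒ + α·Naₒ → α = (0.12245·139.0 − 7.66) / (131.0 − 0.12245·25.4)
α = (17.02 − 7.66) / (131.0 − 3.11) = 9.36/127.9 = 0.07319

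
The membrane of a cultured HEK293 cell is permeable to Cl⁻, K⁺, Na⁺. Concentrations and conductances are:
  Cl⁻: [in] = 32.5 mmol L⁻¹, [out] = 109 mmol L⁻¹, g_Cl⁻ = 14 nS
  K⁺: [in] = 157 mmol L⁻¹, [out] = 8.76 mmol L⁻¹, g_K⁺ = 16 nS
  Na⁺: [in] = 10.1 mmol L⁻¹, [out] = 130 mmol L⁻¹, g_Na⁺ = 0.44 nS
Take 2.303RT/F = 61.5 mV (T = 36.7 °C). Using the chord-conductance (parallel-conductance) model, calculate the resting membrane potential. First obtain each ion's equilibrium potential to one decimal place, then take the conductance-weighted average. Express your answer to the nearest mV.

-54 mV

E_Cl⁻ = (61.5/-1)·log₁₀(109/32.5) = -32.3 mV
E_K⁺ = (61.5/1)·log₁₀(8.76/157) = -77.1 mV
E_Na⁺ = (61.5/1)·log₁₀(130/10.1) = 68.2 mV
Vm = (Σ gᵢEᵢ)/(Σ gᵢ) = (14·-32.3 + 16·-77.1 + 0.44·68.2) / (14 + 16 + 0.44)
= -1655.79 / 30.44 = -54.40 mV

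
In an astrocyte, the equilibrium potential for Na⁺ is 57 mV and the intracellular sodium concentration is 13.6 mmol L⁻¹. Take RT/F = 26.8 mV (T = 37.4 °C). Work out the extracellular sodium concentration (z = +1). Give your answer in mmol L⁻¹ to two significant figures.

110 mmol L⁻¹

Nernst: E = (26.8/1) · ln([out]/[in]), so ln([out]/[in]) = 57.0 × 1 / 26.8 = 2.1269.
[out]/[in] = e^(2.1269) = 8.389.
[out] = 8.389 × 13.6 = 114.1 mmol L⁻¹.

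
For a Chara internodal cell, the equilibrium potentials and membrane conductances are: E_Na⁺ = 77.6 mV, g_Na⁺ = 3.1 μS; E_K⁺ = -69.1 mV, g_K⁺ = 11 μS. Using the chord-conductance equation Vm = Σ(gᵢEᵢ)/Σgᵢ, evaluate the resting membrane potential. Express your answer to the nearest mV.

-37 mV

Σ gᵢEᵢ = 3.1·(77.6) + 11·(-69.1) = -519.54
Σ gᵢ = 3.1 + 11 = 14.1
Vm = -519.54 / 14.1 = -36.85 mV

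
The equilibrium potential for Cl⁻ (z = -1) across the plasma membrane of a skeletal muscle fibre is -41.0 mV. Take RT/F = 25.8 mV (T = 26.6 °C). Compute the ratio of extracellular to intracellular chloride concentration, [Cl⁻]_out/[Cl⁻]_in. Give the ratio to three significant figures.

4.90

ln([out]/[in]) = E·z/(25.8) = -41.0 × -1 / 25.8 = 1.5891
[out]/[in] = e^(1.5891) = 4.9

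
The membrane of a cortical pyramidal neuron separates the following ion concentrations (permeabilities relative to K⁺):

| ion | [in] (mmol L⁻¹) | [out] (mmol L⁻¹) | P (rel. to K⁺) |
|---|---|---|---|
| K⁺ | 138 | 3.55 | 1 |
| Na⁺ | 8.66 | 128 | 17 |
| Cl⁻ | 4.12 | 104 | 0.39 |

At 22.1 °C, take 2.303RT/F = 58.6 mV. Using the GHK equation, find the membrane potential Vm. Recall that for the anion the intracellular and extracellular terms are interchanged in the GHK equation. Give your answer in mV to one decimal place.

Vm = 58.6 · log₁₀[(Σ P·[cation]ₒ + Σ P·[anion]ᵢ) / (Σ P·[cation]ᵢ + Σ P·[anion]ₒ)]
Numerator = 1×3.55 + 17×128 + 0.39×4.12 = 2181
Denominator = 1×138 + 17×8.66 + 0.39×104 = 325.8
Vm = 58.6 · log₁₀(6.6952) = 58.6 × (0.8258) = 48.39 mV

48.4 mV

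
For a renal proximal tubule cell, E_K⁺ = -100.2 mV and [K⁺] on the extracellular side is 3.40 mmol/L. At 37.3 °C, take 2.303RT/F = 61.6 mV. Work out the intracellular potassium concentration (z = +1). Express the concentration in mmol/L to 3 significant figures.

Nernst: E = (61.6/1) · log₁₀([out]/[in]), so log₁₀([out]/[in]) = -100.2 × 1 / 61.6 = -1.6266.
[out]/[in] = 10^(-1.6266) = 0.02363.
[in] = 3.40 / 0.02363 = 143.9 mmol/L.

144 mmol/L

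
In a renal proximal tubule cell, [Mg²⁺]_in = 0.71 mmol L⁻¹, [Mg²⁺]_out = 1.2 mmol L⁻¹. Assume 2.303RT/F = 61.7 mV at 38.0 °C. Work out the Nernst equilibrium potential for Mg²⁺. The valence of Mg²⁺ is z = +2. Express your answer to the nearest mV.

7 mV

E = (61.7/z) · log₁₀([Mg²⁺]_out/[Mg²⁺]_in) with z = +2.
= (61.7/2) · log₁₀(1.2/0.71) = 30.85 · log₁₀(1.69)
= 30.85 · (0.2279) = 7.03 mV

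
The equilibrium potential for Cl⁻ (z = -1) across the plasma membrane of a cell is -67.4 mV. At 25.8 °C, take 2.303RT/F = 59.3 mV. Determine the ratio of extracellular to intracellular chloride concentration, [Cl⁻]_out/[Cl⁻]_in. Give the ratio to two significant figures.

14

log₁₀([out]/[in]) = E·z/(59.3) = -67.4 × -1 / 59.3 = 1.1366
[out]/[in] = 10^(1.1366) = 13.7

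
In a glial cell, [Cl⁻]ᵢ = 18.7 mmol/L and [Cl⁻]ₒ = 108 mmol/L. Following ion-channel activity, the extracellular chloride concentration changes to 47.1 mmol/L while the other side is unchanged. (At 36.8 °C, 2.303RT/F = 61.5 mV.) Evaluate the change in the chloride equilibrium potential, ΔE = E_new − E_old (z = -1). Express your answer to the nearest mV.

E_old = (61.5/-1)·log₁₀(108/18.7) = -46.84 mV
E_new = (61.5/-1)·log₁₀(47.1/18.7) = -24.67 mV
ΔE = -24.67 − (-46.84) = 22.16 mV

22 mV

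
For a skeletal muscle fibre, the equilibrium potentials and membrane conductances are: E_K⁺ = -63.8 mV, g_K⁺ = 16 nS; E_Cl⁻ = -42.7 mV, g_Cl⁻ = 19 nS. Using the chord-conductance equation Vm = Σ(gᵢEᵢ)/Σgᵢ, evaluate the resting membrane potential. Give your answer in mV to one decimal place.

-52.3 mV

Σ gᵢEᵢ = 16·(-63.8) + 19·(-42.7) = -1832.10
Σ gᵢ = 16 + 19 = 35
Vm = -1832.10 / 35 = -52.35 mV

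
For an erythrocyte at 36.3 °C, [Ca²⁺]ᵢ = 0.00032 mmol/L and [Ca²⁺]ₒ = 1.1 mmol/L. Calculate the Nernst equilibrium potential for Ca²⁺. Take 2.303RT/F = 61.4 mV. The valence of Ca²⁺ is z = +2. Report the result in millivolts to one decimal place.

E = (61.4/z) · log₁₀([Ca²⁺]_out/[Ca²⁺]_in) with z = +2.
= (61.4/2) · log₁₀(1.1/0.00032) = 30.70 · log₁₀(3438)
= 30.70 · (3.5362) = 108.56 mV

108.6 mV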